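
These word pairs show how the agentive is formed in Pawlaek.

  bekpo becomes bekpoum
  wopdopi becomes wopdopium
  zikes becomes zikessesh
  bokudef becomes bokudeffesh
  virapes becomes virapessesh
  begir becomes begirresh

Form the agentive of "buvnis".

buvnissesh

"buvnis" ends in a consonant. The stems ending in a consonant (zikes → zikessesh, bokudef → bokudeffesh, virapes → virapessesh) double the final consonant and add -esh.
The other pattern: stems ending in a vowel add -um.
So buvnis → buvnissesh.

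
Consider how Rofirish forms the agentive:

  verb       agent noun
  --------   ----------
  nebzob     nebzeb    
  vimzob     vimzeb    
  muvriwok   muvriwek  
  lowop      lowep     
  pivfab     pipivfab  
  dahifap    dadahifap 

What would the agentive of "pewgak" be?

"pewgak" has last vowel 'a'. The stems whose last vowel is 'a' (pivfab → pipivfab, dahifap → dadahifap) repeat the first consonant+vowel as a prefix.
The other pattern: stems whose last vowel is 'o' change the last vowel to 'e'.
So pewgak → pepewgak.

pepewgak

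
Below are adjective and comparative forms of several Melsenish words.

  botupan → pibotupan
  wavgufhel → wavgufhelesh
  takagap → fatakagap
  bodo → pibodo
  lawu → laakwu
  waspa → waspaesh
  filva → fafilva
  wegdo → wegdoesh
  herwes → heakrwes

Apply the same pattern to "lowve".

wegdo and bodo both end in -o yet inflect differently (wegdoesh, pibodo), so the final letter is not what conditions the rule; the first letter is.
"lowve" begins with l-. The one such stem in the data (lawu → laakwu) inserts -ak- after the first vowel (as does herwes), so the same rule applies.
The other patterns: stems beginning with w- add -esh; stems beginning with b- add the prefix pi-; stems beginning with f- or t- add the prefix fa-.
So lowve → loakwve.

loakwve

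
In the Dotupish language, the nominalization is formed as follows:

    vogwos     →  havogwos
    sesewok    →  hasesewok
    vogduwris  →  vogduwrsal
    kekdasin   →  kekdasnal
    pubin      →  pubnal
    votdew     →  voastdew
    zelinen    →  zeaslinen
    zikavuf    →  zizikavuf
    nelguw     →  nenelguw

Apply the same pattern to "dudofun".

vogwos and vogduwris both end in -s yet inflect differently (havogwos, vogduwrsal), so the final letter is not what conditions the rule; the last vowel is.
"dudofun" has last vowel 'u'. The stems whose last vowel is 'u' (zikavuf → zizikavuf, nelguw → nenelguw) repeat the first consonant+vowel as a prefix.
So dudofun → dududofun.

dududofun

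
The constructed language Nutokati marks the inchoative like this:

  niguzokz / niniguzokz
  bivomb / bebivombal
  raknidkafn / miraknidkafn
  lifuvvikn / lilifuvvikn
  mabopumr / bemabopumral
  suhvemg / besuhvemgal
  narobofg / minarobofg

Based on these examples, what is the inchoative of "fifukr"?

suhvemg and narobofg both end in -g yet inflect differently (besuhvemgal, minarobofg), so the final letter is not what conditions the rule; the second-to-last letter is.
"fifukr" has second-to-last letter 'k'. The stems whose second-to-last letter is 'k' (lifuvvikn → lilifuvvikn, niguzokz → niniguzokz) repeat the first consonant+vowel as a prefix.
The other patterns: stems whose second-to-last letter is 'm' add be- … -al around the stem; stems whose second-to-last letter is 'f' add the prefix mi-.
So fifukr → fififukr.

fififukr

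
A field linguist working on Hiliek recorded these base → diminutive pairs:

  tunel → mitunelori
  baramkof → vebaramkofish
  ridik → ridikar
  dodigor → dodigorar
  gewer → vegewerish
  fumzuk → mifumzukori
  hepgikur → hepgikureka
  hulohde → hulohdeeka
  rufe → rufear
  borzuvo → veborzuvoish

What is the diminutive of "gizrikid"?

"gizrikid" begins with g-. The one such stem in the data (gewer → vegewerish) adds ve- … -ish around the stem, so the same rule applies.
The other patterns: stems beginning with h- add -eka; stems beginning with f- or t- add mi- … -ori around the stem; stems beginning with d- or r- add -ar.
So gizrikid → vegizrikidish.

vegizrikidish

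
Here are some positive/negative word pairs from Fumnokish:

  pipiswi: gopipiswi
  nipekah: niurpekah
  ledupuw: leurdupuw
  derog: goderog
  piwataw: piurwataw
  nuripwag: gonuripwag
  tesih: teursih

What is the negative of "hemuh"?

heurmuh

pipiswi and tesih both have last vowel 'i' yet inflect differently (gopipiswi, teursih), so the last vowel is not what conditions the rule; the final letter is.
"hemuh" ends in -h. The stems ending in -h (tesih → teursih, nipekah → niurpekah) insert -ur- after the first vowel.
So hemuh → heurmuh.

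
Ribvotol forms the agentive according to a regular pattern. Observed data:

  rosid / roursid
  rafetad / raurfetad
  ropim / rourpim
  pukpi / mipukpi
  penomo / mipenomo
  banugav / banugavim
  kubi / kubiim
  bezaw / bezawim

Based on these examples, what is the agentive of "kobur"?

pukpi and kubi both end in -i yet inflect differently (mipukpi, kubiim), so the final letter is not what conditions the rule; the first letter is.
"kobur" begins with k-. The one such stem in the data (kubi → kubiim) adds -im, so the same rule applies.
The other patterns: stems beginning with r- insert -ur- after the first vowel; stems beginning with p- add the prefix mi-.
So kobur → koburim.

koburim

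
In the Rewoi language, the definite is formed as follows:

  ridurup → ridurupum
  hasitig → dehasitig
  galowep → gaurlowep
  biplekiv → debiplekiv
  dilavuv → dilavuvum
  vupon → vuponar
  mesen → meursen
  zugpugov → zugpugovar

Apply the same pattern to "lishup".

lishupum

"lishup" has last vowel 'u'. The stems whose last vowel is 'u' (ridurup → ridurupum, dilavuv → dilavuvum) add -um.
So lishup → lishupum.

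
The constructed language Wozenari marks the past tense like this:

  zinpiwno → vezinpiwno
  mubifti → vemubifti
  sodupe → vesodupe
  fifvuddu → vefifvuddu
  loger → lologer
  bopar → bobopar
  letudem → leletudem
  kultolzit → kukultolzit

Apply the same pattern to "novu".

sodupe and loger both have last vowel 'e' yet inflect differently (vesodupe, lologer), so the last vowel is not what conditions the rule; whether the stem ends in a vowel or a consonant is.
"novu" ends in a vowel. The stems ending in a vowel (zinpiwno → vezinpiwno, mubifti → vemubifti, sodupe → vesodupe) add the prefix ve-.
So novu → venovu.

venovu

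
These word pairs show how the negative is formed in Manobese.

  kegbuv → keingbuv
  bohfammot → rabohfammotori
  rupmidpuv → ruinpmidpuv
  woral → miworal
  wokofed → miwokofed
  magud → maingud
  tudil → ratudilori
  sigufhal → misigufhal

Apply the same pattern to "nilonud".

tudil and woral both end in -l yet inflect differently (ratudilori, miworal), so the final letter is not what conditions the rule; the last vowel is.
"nilonud" has last vowel 'u'. The stems whose last vowel is 'u' (rupmidpuv → ruinpmidpuv, kegbuv → keingbuv, magud → maingud) insert -in- after the first vowel.
The other patterns: stems whose last vowel is 'i' or 'o' add ra- … -ori around the stem; stems whose last vowel is 'a' or 'e' add the prefix mi-.
So nilonud → niinlonud.

niinlonud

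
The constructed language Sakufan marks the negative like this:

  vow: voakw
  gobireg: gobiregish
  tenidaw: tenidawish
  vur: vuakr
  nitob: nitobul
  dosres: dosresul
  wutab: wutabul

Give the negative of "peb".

vow and tenidaw both end in -w yet inflect differently (voakw, tenidawish), so the final letter is not what conditions the rule; the number of vowels is.
"peb" has 1 vowel. The stems with 1 vowel (vow → voakw, vur → vuakr) insert -ak- after the first vowel.
The other patterns: stems with 2 vowels add -ul; stems with 3 vowels add -ish.
So peb → peakb.

peakb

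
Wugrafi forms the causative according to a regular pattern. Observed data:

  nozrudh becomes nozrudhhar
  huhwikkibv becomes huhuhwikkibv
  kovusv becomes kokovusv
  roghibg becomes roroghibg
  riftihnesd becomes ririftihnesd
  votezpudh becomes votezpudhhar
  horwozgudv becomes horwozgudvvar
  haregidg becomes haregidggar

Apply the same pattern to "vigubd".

vivigubd

horwozgudv and kovusv both end in -v yet inflect differently (horwozgudvvar, kokovusv), so the final letter is not what conditions the rule; the second-to-last letter is.
"vigubd" has second-to-last letter 'b'. The stems whose second-to-last letter is 'b' (huhwikkibv → huhuhwikkibv, roghibg → roroghibg) repeat the first consonant+vowel as a prefix.
The other pattern: stems whose second-to-last letter is 'd' double the final consonant and add -ar.
So vigubd → vivigubd.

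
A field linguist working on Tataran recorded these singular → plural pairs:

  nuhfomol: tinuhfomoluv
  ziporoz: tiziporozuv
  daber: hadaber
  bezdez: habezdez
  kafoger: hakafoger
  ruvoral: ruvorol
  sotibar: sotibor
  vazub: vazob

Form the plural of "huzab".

huzob

ziporoz and bezdez both end in -z yet inflect differently (tiziporozuv, habezdez), so the final letter is not what conditions the rule; the last vowel is.
"huzab" has last vowel 'a'. The stems whose last vowel is 'a' (ruvoral → ruvorol, sotibar → sotibor) change the last vowel to 'o'.
The other patterns: stems whose last vowel is 'o' add ti- … -uv around the stem; stems whose last vowel is 'e' add the prefix ha-.
So huzab → huzob.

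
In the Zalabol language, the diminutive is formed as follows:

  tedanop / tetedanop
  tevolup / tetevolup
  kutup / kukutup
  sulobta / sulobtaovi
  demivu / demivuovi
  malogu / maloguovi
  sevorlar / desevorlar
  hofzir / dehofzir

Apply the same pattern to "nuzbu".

tevolup and demivu both have last vowel 'u' yet inflect differently (tetevolup, demivuovi), so the last vowel is not what conditions the rule; the final letter is.
"nuzbu" ends in -u. The stems ending in -u (demivu → demivuovi, malogu → maloguovi) add -ovi.
The other patterns: stems ending in -p repeat the first consonant+vowel as a prefix; stems ending in -r add the prefix de-.
So nuzbu → nuzbuovi.

nuzbuovi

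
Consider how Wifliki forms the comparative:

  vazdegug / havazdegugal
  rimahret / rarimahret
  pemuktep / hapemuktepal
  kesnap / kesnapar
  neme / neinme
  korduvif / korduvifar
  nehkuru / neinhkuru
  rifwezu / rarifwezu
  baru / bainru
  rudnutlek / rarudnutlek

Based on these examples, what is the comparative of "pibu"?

hapibual

"pibu" begins with p-. The one such stem in the data (pemuktep → hapemuktepal) adds ha- … -al around the stem, so the same rule applies.
So pibu → hapibual.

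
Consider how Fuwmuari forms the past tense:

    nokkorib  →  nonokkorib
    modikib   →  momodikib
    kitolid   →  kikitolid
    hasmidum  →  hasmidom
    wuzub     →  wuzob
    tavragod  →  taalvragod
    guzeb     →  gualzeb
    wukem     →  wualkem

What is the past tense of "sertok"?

nokkorib and wuzub both end in -b yet inflect differently (nonokkorib, wuzob), so the final letter is not what conditions the rule; the last vowel is.
"sertok" has last vowel 'o'. The one such stem in the data (tavragod → taalvragod) inserts -al- after the first vowel (as do guzeb, wukem), so the same rule applies.
The other patterns: stems whose last vowel is 'i' repeat the first consonant+vowel as a prefix; stems whose last vowel is 'u' change the last vowel to 'o'.
So sertok → sealrtok.

sealrtok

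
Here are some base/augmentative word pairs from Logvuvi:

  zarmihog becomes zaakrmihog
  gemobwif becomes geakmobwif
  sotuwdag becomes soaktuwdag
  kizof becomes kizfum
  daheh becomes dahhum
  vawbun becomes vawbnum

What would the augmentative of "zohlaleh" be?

gemobwif and kizof both end in -f yet inflect differently (geakmobwif, kizfum), so the final letter is not what conditions the rule; the number of vowels is.
"zohlaleh" has 3 vowels. The stems with 3 vowels (zarmihog → zaakrmihog, gemobwif → geakmobwif, sotuwdag → soaktuwdag) insert -ak- after the first vowel.
The other pattern: stems with 2 vowels delete the last vowel and add -um.
So zohlaleh → zoakhlaleh.

zoakhlaleh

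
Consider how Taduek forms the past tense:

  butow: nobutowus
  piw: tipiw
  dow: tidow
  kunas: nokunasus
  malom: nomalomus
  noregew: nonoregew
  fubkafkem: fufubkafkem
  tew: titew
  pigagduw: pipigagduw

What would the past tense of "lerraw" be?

nolerrawus

tew and butow both end in -w yet inflect differently (titew, nobutowus), so the final letter is not what conditions the rule; the number of vowels is.
"lerraw" has 2 vowels. The stems with 2 vowels (malom → nomalomus, kunas → nokunasus, butow → nobutowus) add no- … -us around the stem.
So lerraw → nolerrawus.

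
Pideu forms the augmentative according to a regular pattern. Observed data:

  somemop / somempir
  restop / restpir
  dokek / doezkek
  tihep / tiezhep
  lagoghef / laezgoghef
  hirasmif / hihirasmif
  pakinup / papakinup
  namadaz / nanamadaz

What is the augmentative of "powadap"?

somemop and tihep both end in -p yet inflect differently (somempir, tiezhep), so the final letter is not what conditions the rule; the last vowel is.
"powadap" has last vowel 'a'. The one such stem in the data (namadaz → nanamadaz) repeats the first consonant+vowel as a prefix (as do hirasmif, pakinup), so the same rule applies.
The other patterns: stems whose last vowel is 'o' delete the last vowel and add -ir; stems whose last vowel is 'e' insert -ez- after the first vowel.
So powadap → popowadap.

popowadap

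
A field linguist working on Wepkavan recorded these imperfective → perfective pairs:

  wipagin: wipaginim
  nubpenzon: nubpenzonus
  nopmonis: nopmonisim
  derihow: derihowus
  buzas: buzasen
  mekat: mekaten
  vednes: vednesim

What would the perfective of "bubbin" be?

"bubbin" has last vowel 'i'. The stems whose last vowel is 'i' (nopmonis → nopmonisim, wipagin → wipaginim) add -im.
The other patterns: stems whose last vowel is 'a' add -en; stems whose last vowel is 'o' add -us.
So bubbin → bubbinim.

bubbinim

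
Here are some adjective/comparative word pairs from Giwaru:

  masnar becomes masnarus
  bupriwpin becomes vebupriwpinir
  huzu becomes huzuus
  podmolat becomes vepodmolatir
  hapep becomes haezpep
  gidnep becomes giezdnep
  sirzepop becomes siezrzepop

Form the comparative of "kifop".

kiezfop

podmolat and masnar both have last vowel 'a' yet inflect differently (vepodmolatir, masnarus), so the last vowel is not what conditions the rule; the final letter is.
"kifop" ends in -p. The stems ending in -p (sirzepop → siezrzepop, gidnep → giezdnep, hapep → haezpep) insert -ez- after the first vowel.
So kifop → kiezfop.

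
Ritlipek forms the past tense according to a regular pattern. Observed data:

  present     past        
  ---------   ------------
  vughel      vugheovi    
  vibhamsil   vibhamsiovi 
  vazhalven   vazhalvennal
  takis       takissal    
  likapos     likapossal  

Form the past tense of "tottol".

tottoovi

vughel and vazhalven both have last vowel 'e' yet inflect differently (vugheovi, vazhalvennal), so the last vowel is not what conditions the rule; the final letter is.
"tottol" ends in -l. The stems ending in -l (vughel → vugheovi, vibhamsil → vibhamsiovi) drop the final letter and add -ovi.
So tottol → tottoovi.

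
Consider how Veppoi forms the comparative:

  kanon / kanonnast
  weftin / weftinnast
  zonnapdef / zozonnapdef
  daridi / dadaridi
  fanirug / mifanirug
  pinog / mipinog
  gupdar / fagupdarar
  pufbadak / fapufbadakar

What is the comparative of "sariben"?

saribennast

weftin and daridi both have last vowel 'i' yet inflect differently (weftinnast, dadaridi), so the last vowel is not what conditions the rule; the final letter is.
"sariben" ends in -n. The stems ending in -n (kanon → kanonnast, weftin → weftinnast) double the final consonant and add -ast.
The other patterns: stems ending in -f or -i repeat the first consonant+vowel as a prefix; stems ending in -g add the prefix mi-; stems ending in -k or -r add fa- … -ar around the stem.
So sariben → saribennast.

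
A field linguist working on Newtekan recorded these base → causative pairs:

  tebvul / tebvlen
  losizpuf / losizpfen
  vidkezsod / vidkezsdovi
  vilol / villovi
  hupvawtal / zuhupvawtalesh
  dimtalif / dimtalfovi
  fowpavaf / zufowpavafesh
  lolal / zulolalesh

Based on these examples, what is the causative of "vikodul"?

vikodlen

"vikodul" has last vowel 'u'. The stems whose last vowel is 'u' (losizpuf → losizpfen, tebvul → tebvlen) delete the last vowel and add -en.
The other patterns: stems whose last vowel is 'a' add zu- … -esh around the stem; stems whose last vowel is 'i' or 'o' delete the last vowel and add -ovi.
So vikodul → vikodlen.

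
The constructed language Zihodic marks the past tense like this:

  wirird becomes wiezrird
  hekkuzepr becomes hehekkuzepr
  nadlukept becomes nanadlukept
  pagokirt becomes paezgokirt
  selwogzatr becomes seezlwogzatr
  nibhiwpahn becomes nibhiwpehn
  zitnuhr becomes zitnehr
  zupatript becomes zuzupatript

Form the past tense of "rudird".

ruezdird

"rudird" has second-to-last letter 'r'. The stems whose second-to-last letter is 'r' (pagokirt → paezgokirt, wirird → wiezrird) insert -ez- after the first vowel.
The other patterns: stems whose second-to-last letter is 'h' change the last vowel to 'e'; stems whose second-to-last letter is 'p' repeat the first consonant+vowel as a prefix.
So rudird → ruezdird.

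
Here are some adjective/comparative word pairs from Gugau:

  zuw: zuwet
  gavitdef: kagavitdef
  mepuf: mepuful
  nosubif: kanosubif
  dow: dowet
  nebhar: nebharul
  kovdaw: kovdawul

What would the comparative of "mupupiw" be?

zuw and kovdaw both end in -w yet inflect differently (zuwet, kovdawul), so the final letter is not what conditions the rule; the number of vowels is.
"mupupiw" has 3 vowels. The stems with 3 vowels (nosubif → kanosubif, gavitdef → kagavitdef) add the prefix ka-.
The other patterns: stems with 1 vowel add -et; stems with 2 vowels add -ul.
So mupupiw → kamupupiw.

kamupupiw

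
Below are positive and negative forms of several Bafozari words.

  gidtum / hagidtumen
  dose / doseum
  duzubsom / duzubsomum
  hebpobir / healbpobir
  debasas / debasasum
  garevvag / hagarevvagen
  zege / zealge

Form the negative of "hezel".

"hezel" begins with h-. The one such stem in the data (hebpobir → healbpobir) inserts -al- after the first vowel (as does zege), so the same rule applies.
The other patterns: stems beginning with d- add -um; stems beginning with g- add ha- … -en around the stem.
So hezel → healzel.

healzel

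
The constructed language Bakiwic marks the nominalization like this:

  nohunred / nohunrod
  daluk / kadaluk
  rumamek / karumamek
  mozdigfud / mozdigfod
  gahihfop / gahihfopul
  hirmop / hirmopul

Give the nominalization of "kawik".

kakawik

"kawik" ends in -k. The stems ending in -k (rumamek → karumamek, daluk → kadaluk) add the prefix ka-.
The other patterns: stems ending in -d change the last vowel to 'o'; stems ending in -p add -ul.
So kawik → kakawik.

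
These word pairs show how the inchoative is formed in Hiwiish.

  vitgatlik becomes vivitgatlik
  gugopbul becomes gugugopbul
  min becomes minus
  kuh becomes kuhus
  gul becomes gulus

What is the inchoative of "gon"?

gul and gugopbul both end in -l yet inflect differently (gulus, gugugopbul), so the final letter is not what conditions the rule; the number of vowels is.
"gon" has 1 vowel. The stems with 1 vowel (kuh → kuhus, min → minus, gul → gulus) add -us.
The other pattern: stems with 3 vowels repeat the first consonant+vowel as a prefix.
So gon → gonus.

gonus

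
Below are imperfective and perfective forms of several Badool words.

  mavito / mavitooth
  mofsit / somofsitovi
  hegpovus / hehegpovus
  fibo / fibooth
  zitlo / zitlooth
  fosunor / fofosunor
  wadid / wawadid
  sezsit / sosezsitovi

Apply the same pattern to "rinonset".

"rinonset" ends in -t. The stems ending in -t (sezsit → sosezsitovi, mofsit → somofsitovi) add so- … -ovi around the stem.
So rinonset → sorinonsetovi.

sorinonsetovi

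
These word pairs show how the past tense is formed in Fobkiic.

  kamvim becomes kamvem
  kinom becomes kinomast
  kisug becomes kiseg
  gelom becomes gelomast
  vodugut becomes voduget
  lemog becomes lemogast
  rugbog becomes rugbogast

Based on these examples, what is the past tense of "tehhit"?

kinom and kamvim both end in -m yet inflect differently (kinomast, kamvem), so the final letter is not what conditions the rule; the last vowel is.
"tehhit" has last vowel 'i'. The one such stem in the data (kamvim → kamvem) changes the last vowel to 'e' (as do vodugut, kisug), so the same rule applies.
So tehhit → tehhet.

tehhet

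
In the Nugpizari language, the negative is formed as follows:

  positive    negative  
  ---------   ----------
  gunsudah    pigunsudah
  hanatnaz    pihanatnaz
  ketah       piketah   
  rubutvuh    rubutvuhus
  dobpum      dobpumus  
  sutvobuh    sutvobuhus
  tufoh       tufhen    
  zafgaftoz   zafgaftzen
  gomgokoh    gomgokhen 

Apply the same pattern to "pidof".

pidfen

tufoh and gunsudah both end in -h yet inflect differently (tufhen, pigunsudah), so the final letter is not what conditions the rule; the last vowel is.
"pidof" has last vowel 'o'. The stems whose last vowel is 'o' (tufoh → tufhen, zafgaftoz → zafgaftzen, gomgokoh → gomgokhen) delete the last vowel and add -en.
So pidof → pidfen.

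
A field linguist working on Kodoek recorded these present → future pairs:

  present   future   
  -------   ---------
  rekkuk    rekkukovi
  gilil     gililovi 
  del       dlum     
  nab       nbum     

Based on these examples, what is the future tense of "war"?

gilil and del both end in -l yet inflect differently (gililovi, dlum), so the final letter is not what conditions the rule; the number of vowels is.
"war" has 1 vowel. The stems with 1 vowel (del → dlum, nab → nbum) delete the last vowel and add -um.
So war → wrum.

wrum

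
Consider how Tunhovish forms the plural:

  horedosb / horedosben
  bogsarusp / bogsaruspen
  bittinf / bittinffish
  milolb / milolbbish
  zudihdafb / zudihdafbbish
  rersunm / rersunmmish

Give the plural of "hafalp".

hafalppish

"hafalp" has second-to-last letter 'l'. The one such stem in the data (milolb → milolbbish) doubles the final consonant and adds -ish (as do rersunm, bittinf), so the same rule applies.
The other pattern: stems whose second-to-last letter is 's' add -en.
So hafalp → hafalppish.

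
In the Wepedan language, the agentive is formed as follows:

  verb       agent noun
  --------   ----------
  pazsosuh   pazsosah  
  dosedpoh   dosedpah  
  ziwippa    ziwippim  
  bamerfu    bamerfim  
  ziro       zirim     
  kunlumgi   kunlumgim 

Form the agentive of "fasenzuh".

fasenzah

pazsosuh and bamerfu both have last vowel 'u' yet inflect differently (pazsosah, bamerfim), so the last vowel is not what conditions the rule; whether the stem ends in a vowel or a consonant is.
"fasenzuh" ends in a consonant. The stems ending in a consonant (pazsosuh → pazsosah, dosedpoh → dosedpah) change the last vowel to 'a'.
The other pattern: stems ending in a vowel drop the final letter and add -im.
So fasenzuh → fasenzah.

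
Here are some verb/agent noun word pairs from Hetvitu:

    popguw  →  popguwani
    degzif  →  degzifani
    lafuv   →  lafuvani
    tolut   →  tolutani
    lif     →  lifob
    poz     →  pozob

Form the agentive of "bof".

bofob

"bof" has 1 vowel. The stems with 1 vowel (lif → lifob, poz → pozob) add -ob.
The other pattern: stems with 2 vowels add -ani.
So bof → bofob.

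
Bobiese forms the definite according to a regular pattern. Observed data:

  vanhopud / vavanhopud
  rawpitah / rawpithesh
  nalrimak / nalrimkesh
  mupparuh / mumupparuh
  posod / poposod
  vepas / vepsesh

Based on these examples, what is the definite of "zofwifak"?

rawpitah and mupparuh both end in -h yet inflect differently (rawpithesh, mumupparuh), so the final letter is not what conditions the rule; the last vowel is.
"zofwifak" has last vowel 'a'. The stems whose last vowel is 'a' (vepas → vepsesh, rawpitah → rawpithesh, nalrimak → nalrimkesh) delete the last vowel and add -esh.
The other pattern: stems whose last vowel is 'o' or 'u' repeat the first consonant+vowel as a prefix.
So zofwifak → zofwifkesh.

zofwifkesh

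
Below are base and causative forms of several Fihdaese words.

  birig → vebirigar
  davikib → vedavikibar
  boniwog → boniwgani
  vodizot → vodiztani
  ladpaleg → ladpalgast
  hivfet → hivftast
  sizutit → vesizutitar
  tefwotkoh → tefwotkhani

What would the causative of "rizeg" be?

sizutit and hivfet both end in -t yet inflect differently (vesizutitar, hivftast), so the final letter is not what conditions the rule; the last vowel is.
"rizeg" has last vowel 'e'. The stems whose last vowel is 'e' (hivfet → hivftast, ladpaleg → ladpalgast) delete the last vowel and add -ast.
The other patterns: stems whose last vowel is 'i' add ve- … -ar around the stem; stems whose last vowel is 'o' delete the last vowel and add -ani.
So rizeg → rizgast.

rizgast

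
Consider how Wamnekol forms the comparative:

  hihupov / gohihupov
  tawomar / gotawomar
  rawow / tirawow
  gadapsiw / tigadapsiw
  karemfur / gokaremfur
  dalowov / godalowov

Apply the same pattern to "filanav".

gofilanav

"filanav" ends in -v. The stems ending in -v (hihupov → gohihupov, dalowov → godalowov) add the prefix go-.
The other pattern: stems ending in -w add the prefix ti-.
So filanav → gofilanav.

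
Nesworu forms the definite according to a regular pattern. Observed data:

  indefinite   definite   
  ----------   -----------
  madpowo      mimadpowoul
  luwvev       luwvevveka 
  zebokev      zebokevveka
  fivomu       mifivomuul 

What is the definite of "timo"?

"timo" ends in a vowel. The stems ending in a vowel (fivomu → mifivomuul, madpowo → mimadpowoul) add mi- … -ul around the stem.
So timo → mitimoul.

mitimoul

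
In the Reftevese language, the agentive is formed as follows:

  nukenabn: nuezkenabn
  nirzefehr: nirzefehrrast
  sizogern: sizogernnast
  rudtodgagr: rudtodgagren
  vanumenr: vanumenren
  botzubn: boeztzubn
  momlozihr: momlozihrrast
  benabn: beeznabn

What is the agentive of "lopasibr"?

loezpasibr

"lopasibr" has second-to-last letter 'b'. The stems whose second-to-last letter is 'b' (benabn → beeznabn, botzubn → boeztzubn, nukenabn → nuezkenabn) insert -ez- after the first vowel.
The other patterns: stems whose second-to-last letter is 'h' or 'r' double the final consonant and add -ast; stems whose second-to-last letter is 'g' or 'n' add -en.
So lopasibr → loezpasibr.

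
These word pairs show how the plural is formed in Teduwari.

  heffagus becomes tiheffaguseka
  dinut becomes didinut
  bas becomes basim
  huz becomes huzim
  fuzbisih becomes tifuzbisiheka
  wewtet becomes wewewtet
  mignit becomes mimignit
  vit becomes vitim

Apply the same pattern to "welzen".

"welzen" has 2 vowels. The stems with 2 vowels (wewtet → wewewtet, dinut → didinut, mignit → mimignit) repeat the first consonant+vowel as a prefix.
The other patterns: stems with 1 vowel add -im; stems with 3 vowels add ti- … -eka around the stem.
So welzen → wewelzen.

wewelzen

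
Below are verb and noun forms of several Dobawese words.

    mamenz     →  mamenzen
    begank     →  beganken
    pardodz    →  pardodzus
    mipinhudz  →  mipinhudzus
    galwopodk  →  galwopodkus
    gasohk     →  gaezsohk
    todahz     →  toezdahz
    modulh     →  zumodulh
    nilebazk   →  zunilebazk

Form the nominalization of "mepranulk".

mamenz and pardodz both end in -z yet inflect differently (mamenzen, pardodzus), so the final letter is not what conditions the rule; the second-to-last letter is.
"mepranulk" has second-to-last letter 'l'. The one such stem in the data (modulh → zumodulh) adds the prefix zu-, so the same rule applies.
The other patterns: stems whose second-to-last letter is 'n' add -en; stems whose second-to-last letter is 'd' add -us; stems whose second-to-last letter is 'h' insert -ez- after the first vowel.
So mepranulk → zumepranulk.

zumepranulk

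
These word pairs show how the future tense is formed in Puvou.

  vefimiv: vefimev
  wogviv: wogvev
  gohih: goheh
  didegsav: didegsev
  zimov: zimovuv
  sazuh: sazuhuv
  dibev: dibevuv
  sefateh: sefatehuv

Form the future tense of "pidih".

"pidih" has last vowel 'i'. The stems whose last vowel is 'i' (vefimiv → vefimev, wogviv → wogvev, gohih → goheh) change the last vowel to 'e'.
The other pattern: stems whose last vowel is 'e', 'o' or 'u' add -uv.
So pidih → pideh.

pideh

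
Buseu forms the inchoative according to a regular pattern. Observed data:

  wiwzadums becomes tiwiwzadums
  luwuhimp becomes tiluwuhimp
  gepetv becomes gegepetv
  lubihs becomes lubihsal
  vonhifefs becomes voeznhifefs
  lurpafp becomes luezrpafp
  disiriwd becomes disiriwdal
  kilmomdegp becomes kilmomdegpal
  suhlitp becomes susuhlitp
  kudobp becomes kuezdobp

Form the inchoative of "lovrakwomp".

tilovrakwomp

kudobp and suhlitp both end in -p yet inflect differently (kuezdobp, susuhlitp), so the final letter is not what conditions the rule; the second-to-last letter is.
"lovrakwomp" has second-to-last letter 'm'. The stems whose second-to-last letter is 'm' (wiwzadums → tiwiwzadums, luwuhimp → tiluwuhimp) add the prefix ti-.
The other patterns: stems whose second-to-last letter is 'b' or 'f' insert -ez- after the first vowel; stems whose second-to-last letter is 't' repeat the first consonant+vowel as a prefix; stems whose second-to-last letter is 'g', 'h' or 'w' add -al.
So lovrakwomp → tilovrakwomp.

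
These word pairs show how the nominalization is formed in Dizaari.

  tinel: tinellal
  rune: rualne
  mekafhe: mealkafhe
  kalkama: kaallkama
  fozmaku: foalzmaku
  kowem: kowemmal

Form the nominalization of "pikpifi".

kowem and mekafhe both have last vowel 'e' yet inflect differently (kowemmal, mealkafhe), so the last vowel is not what conditions the rule; whether the stem ends in a vowel or a consonant is.
"pikpifi" ends in a vowel. The stems ending in a vowel (mekafhe → mealkafhe, kalkama → kaallkama, rune → rualne) insert -al- after the first vowel.
The other pattern: stems ending in a consonant double the final consonant and add -al.
So pikpifi → pialkpifi.

pialkpifi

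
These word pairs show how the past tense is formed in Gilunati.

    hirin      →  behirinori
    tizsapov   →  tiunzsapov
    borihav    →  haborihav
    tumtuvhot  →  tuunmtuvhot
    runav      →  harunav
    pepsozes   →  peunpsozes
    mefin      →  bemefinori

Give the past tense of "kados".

kaundos

borihav and tizsapov both end in -v yet inflect differently (haborihav, tiunzsapov), so the final letter is not what conditions the rule; the last vowel is.
"kados" has last vowel 'o'. The stems whose last vowel is 'o' (tizsapov → tiunzsapov, tumtuvhot → tuunmtuvhot) insert -un- after the first vowel.
So kados → kaundos.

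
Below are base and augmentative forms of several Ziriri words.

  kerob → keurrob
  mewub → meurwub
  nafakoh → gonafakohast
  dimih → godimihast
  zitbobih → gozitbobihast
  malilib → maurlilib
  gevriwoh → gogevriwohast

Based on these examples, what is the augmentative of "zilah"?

"zilah" ends in -h. The stems ending in -h (gevriwoh → gogevriwohast, zitbobih → gozitbobihast, nafakoh → gonafakohast) add go- … -ast around the stem.
The other pattern: stems ending in -b insert -ur- after the first vowel.
So zilah → gozilahast.

gozilahast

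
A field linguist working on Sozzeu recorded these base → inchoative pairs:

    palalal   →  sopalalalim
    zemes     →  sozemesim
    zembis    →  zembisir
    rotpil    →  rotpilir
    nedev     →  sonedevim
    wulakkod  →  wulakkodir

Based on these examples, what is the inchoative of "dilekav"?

rotpil and palalal both end in -l yet inflect differently (rotpilir, sopalalalim), so the final letter is not what conditions the rule; the last vowel is.
"dilekav" has last vowel 'a'. The one such stem in the data (palalal → sopalalalim) adds so- … -im around the stem, so the same rule applies.
So dilekav → sodilekavim.

sodilekavim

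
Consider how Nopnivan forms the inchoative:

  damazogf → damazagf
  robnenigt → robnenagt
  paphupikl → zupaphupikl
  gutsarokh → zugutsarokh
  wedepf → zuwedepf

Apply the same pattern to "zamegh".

"zamegh" has second-to-last letter 'g'. The stems whose second-to-last letter is 'g' (damazogf → damazagf, robnenigt → robnenagt) change the last vowel to 'a'.
The other pattern: stems whose second-to-last letter is 'k' or 'p' add the prefix zu-.
So zamegh → zamagh.

zamagh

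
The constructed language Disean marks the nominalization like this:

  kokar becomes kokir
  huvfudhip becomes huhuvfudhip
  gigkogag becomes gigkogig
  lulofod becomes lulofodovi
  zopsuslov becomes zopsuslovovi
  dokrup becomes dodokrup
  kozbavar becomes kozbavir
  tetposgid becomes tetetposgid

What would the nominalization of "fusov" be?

fusovovi

lulofod and tetposgid both end in -d yet inflect differently (lulofodovi, tetetposgid), so the final letter is not what conditions the rule; the last vowel is.
"fusov" has last vowel 'o'. The stems whose last vowel is 'o' (lulofod → lulofodovi, zopsuslov → zopsuslovovi) add -ovi.
The other patterns: stems whose last vowel is 'a' change the last vowel to 'i'; stems whose last vowel is 'i' or 'u' repeat the first consonant+vowel as a prefix.
So fusov → fusovovi.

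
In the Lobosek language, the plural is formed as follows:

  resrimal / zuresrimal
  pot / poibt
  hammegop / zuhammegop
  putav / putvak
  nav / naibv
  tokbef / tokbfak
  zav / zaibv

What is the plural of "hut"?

huibt

zav and putav both end in -v yet inflect differently (zaibv, putvak), so the final letter is not what conditions the rule; the number of vowels is.
"hut" has 1 vowel. The stems with 1 vowel (zav → zaibv, pot → poibt, nav → naibv) insert -ib- after the first vowel.
The other patterns: stems with 2 vowels delete the last vowel and add -ak; stems with 3 vowels add the prefix zu-.
So hut → huibt.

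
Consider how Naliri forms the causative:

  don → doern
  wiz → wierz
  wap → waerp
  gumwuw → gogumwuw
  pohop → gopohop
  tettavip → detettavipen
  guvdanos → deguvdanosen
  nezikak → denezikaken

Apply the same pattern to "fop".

foerp

wap and pohop both end in -p yet inflect differently (waerp, gopohop), so the final letter is not what conditions the rule; the number of vowels is.
"fop" has 1 vowel. The stems with 1 vowel (don → doern, wiz → wierz, wap → waerp) insert -er- after the first vowel.
The other patterns: stems with 2 vowels add the prefix go-; stems with 3 vowels add de- … -en around the stem.
So fop → foerp.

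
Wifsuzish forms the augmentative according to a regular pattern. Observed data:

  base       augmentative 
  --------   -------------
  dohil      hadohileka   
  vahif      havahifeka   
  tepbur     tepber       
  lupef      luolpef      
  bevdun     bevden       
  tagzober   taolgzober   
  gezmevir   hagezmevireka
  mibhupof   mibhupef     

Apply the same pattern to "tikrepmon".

tikrepmen

gezmevir and tagzober both end in -r yet inflect differently (hagezmevireka, taolgzober), so the final letter is not what conditions the rule; the last vowel is.
"tikrepmon" has last vowel 'o'. The one such stem in the data (mibhupof → mibhupef) changes the last vowel to 'e' (as do tepbur, bevdun), so the same rule applies.
The other patterns: stems whose last vowel is 'i' add ha- … -eka around the stem; stems whose last vowel is 'e' insert -ol- after the first vowel.
So tikrepmon → tikrepmen.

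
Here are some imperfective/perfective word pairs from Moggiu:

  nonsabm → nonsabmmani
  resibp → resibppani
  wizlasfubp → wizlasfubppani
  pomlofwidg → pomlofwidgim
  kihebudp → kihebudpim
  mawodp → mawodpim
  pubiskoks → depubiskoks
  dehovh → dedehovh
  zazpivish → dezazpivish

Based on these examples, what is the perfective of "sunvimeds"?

sunvimedsim

resibp and kihebudp both end in -p yet inflect differently (resibppani, kihebudpim), so the final letter is not what conditions the rule; the second-to-last letter is.
"sunvimeds" has second-to-last letter 'd'. The stems whose second-to-last letter is 'd' (pomlofwidg → pomlofwidgim, kihebudp → kihebudpim, mawodp → mawodpim) add -im.
The other patterns: stems whose second-to-last letter is 'b' double the final consonant and add -ani; stems whose second-to-last letter is 'k', 's' or 'v' add the prefix de-.
So sunvimeds → sunvimedsim.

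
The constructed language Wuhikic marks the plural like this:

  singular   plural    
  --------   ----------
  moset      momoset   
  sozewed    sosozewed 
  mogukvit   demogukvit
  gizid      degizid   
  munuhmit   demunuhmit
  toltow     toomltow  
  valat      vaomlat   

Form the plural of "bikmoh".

moset and mogukvit both end in -t yet inflect differently (momoset, demogukvit), so the final letter is not what conditions the rule; the last vowel is.
"bikmoh" has last vowel 'o'. The one such stem in the data (toltow → toomltow) inserts -om- after the first vowel (as does valat), so the same rule applies.
So bikmoh → biomkmoh.

biomkmoh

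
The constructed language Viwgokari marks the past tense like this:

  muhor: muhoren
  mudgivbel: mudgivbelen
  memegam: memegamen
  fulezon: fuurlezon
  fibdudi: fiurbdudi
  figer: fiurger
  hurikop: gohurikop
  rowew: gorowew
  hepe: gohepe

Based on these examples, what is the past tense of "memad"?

"memad" begins with m-. The stems beginning with m- (muhor → muhoren, mudgivbel → mudgivbelen, memegam → memegamen) add -en.
So memad → memaden.

memaden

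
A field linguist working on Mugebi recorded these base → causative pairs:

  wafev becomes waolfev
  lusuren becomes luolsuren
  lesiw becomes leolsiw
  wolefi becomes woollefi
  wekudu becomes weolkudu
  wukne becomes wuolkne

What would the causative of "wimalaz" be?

wiolmalaz

Every pair shown (wafev → waolfev, lusuren → luolsuren, lesiw → leolsiw, …) follows the same rule: insert -ol- after the first vowel.
So wimalaz → wiolmalaz.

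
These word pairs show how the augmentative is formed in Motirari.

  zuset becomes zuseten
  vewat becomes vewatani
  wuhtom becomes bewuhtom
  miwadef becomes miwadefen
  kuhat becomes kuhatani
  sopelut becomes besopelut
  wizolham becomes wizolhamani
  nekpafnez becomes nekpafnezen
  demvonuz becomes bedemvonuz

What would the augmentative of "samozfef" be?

samozfefen

nekpafnez and demvonuz both end in -z yet inflect differently (nekpafnezen, bedemvonuz), so the final letter is not what conditions the rule; the last vowel is.
"samozfef" has last vowel 'e'. The stems whose last vowel is 'e' (miwadef → miwadefen, nekpafnez → nekpafnezen, zuset → zuseten) add -en.
The other patterns: stems whose last vowel is 'o' or 'u' add the prefix be-; stems whose last vowel is 'a' add -ani.
So samozfef → samozfefen.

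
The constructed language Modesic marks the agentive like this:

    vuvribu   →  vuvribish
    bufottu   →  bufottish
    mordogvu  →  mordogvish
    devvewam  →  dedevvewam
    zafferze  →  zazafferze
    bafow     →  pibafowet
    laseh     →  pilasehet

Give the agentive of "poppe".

"poppe" ends in -e. The one such stem in the data (zafferze → zazafferze) repeats the first consonant+vowel as a prefix (as does devvewam), so the same rule applies.
The other patterns: stems ending in -u drop the final letter and add -ish; stems ending in -h or -w add pi- … -et around the stem.
So poppe → popoppe.

popoppe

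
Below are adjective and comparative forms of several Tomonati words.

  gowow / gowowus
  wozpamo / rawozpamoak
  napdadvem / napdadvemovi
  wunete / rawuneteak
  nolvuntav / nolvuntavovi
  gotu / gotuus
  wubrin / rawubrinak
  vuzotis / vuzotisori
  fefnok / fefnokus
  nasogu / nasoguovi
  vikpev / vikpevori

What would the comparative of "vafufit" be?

vikpev and nolvuntav both end in -v yet inflect differently (vikpevori, nolvuntavovi), so the final letter is not what conditions the rule; the first letter is.
"vafufit" begins with v-. The stems beginning with v- (vikpev → vikpevori, vuzotis → vuzotisori) add -ori.
So vafufit → vafufitori.

vafufitori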